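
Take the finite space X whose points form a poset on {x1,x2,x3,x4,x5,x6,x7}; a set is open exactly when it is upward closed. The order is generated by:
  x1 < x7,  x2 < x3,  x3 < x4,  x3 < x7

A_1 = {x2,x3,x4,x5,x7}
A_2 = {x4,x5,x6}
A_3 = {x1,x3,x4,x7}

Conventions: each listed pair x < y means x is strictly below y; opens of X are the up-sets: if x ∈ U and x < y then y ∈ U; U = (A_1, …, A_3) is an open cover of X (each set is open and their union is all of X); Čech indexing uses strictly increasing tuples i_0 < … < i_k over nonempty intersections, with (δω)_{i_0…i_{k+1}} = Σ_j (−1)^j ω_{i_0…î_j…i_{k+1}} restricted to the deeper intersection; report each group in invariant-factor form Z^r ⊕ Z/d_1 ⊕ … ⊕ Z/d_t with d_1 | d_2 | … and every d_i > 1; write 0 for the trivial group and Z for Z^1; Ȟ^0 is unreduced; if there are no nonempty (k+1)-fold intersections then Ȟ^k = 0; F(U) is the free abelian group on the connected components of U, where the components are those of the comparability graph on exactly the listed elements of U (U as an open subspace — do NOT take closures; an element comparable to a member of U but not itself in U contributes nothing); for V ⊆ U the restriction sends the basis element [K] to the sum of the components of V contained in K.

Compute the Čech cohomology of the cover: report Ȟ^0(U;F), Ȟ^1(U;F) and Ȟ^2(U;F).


Ȟ^0 = Z^3, Ȟ^1 = 0, Ȟ^2 = 0

intersection data:
  A12={x4,x5} A13={x3,x4,x7} A23={x4}
  A123={x4}
components per intersection:
  A1: {x2,x3,x4,x7} {x5}
  A2: {x4} {x5} {x6}
  A3: {x1,x3,x4,x7}
  A12: {x4} {x5}
  A13: {x3,x4,x7}
  A23: {x4}
  A123: {x4}
C dims 6,4,1; δ0: rk 3, SNF 1^3; δ1: rk 1, SNF 1^1
Ȟ^0 = (6 − 3) − 0 = 3, so Ȟ^0 ≅ Z^3
Ȟ^1 = (4 − 1) − 3 = 0, so Ȟ^1 ≅ 0
Ȟ^2 = (1 − 0) − 1 = 0, so Ȟ^2 ≅ 0


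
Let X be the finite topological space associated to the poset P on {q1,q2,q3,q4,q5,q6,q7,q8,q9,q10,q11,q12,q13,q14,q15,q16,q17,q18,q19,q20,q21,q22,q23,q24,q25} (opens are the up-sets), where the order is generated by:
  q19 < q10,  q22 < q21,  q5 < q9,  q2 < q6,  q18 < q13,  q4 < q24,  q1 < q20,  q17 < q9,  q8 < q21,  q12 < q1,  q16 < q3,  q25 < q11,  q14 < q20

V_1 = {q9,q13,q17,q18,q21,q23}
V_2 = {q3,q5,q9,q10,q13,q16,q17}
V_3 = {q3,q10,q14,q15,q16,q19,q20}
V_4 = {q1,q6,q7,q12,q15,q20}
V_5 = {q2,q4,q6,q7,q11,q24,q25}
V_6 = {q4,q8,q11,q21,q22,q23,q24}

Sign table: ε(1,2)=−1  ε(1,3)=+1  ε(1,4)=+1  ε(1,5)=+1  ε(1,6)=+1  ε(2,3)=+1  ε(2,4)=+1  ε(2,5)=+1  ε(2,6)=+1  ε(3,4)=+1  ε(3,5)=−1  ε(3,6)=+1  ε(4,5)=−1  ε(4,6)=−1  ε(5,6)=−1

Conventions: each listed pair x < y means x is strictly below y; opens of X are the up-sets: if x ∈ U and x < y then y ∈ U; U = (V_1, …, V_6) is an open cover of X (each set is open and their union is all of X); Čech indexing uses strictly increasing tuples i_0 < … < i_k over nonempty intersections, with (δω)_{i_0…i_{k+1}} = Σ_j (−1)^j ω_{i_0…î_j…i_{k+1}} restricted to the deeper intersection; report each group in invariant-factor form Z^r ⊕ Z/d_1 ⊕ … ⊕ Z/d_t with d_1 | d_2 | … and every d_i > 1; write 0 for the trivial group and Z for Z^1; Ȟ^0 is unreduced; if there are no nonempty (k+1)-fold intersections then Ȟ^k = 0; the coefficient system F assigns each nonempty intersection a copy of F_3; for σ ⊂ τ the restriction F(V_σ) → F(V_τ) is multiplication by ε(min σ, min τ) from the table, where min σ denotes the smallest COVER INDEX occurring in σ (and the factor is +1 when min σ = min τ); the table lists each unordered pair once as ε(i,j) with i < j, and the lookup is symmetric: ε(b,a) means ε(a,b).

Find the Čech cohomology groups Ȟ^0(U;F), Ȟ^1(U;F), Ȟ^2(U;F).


cover nerve:
  V12={q9,q13,q17} V16={q21,q23} V23={q3,q10,q16} V34={q15,q20} V45={q6,q7} V56={q4,q11,q24}
C dims 6,6; δ0: rk_F3 6
Ȟ^0: (6−6)−0=0 ⇒ 0
Ȟ^1: (6−0)−6=0 ⇒ 0
Ȟ^2: (0−0)−0=0 ⇒ 0

Ȟ^0 = 0, Ȟ^1 = 0, Ȟ^2 = 0


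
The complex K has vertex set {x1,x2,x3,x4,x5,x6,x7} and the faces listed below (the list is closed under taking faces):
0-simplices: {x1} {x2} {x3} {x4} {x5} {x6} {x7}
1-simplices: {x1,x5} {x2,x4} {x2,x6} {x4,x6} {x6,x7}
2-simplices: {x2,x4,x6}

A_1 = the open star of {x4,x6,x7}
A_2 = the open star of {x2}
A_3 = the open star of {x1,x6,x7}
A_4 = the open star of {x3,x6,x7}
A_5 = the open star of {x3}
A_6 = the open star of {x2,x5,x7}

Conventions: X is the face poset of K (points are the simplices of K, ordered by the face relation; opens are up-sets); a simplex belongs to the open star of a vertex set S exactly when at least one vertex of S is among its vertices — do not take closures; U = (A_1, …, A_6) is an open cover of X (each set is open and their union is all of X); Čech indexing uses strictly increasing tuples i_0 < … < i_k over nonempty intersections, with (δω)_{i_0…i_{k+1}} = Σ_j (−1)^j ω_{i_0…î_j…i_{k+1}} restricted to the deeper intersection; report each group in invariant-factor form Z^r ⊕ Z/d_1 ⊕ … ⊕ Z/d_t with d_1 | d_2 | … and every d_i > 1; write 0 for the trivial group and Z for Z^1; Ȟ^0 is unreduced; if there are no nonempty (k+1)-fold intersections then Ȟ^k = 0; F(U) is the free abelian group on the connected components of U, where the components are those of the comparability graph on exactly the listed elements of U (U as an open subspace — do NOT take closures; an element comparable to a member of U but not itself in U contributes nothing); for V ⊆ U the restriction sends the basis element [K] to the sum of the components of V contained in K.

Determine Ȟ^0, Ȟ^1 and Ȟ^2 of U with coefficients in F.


nerve simplices:
  A1={{x4},{x6},{x7},{x2,x4},{x2,x6},{x4,x6},{x6,x7},{x2,x4,x6}} A2={{x2},{x2,x4},{x2,x6},{x2,x4,x6}} A3={{x1},{x6},{x7},{x1,x5},{x2,x6},{x4,x6},{x6,x7},{x2,x4,x6}} A4={{x3},{x6},{x7},{x2,x6},{x4,x6},{x6,x7},{x2,x4,x6}} A5={{x3}} A6={{x2},{x5},{x7},{x1,x5},{x2,x4},{x2,x6},{x6,x7},{x2,x4,x6}}
  A12={{x2,x4},{x2,x6},{x2,x4,x6}} A13={{x6},{x7},{x2,x6},{x4,x6},{x6,x7},{x2,x4,x6}} A14={{x6},{x7},{x2,x6},{x4,x6},{x6,x7},{x2,x4,x6}} A16={{x7},{x2,x4},{x2,x6},{x6,x7},{x2,x4,x6}} A23={{x2,x6},{x2,x4,x6}} A24={{x2,x6},{x2,x4,x6}} A26={{x2},{x2,x4},{x2,x6},{x2,x4,x6}} A34={{x6},{x7},{x2,x6},{x4,x6},{x6,x7},{x2,x4,x6}} A36={{x7},{x1,x5},{x2,x6},{x6,x7},{x2,x4,x6}} A45={{x3}} A46={{x7},{x2,x6},{x6,x7},{x2,x4,x6}}
  A123={{x2,x6},{x2,x4,x6}} A124={{x2,x6},{x2,x4,x6}} A126={{x2,x4},{x2,x6},{x2,x4,x6}} A134={{x6},{x7},{x2,x6},{x4,x6},{x6,x7},{x2,x4,x6}} A136={{x7},{x2,x6},{x6,x7},{x2,x4,x6}} A146={{x7},{x2,x6},{x6,x7},{x2,x4,x6}} A234={{x2,x6},{x2,x4,x6}} A236={{x2,x6},{x2,x4,x6}} A246={{x2,x6},{x2,x4,x6}} A346={{x7},{x2,x6},{x6,x7},{x2,x4,x6}}
  A1234={{x2,x6},{x2,x4,x6}} A1236={{x2,x6},{x2,x4,x6}} A1246={{x2,x6},{x2,x4,x6}} A1346={{x7},{x2,x6},{x6,x7},{x2,x4,x6}} A2346={{x2,x6},{x2,x4,x6}}
  A12346={{x2,x6},{x2,x4,x6}}
components per intersection:
  A1: {{x4},{x6},{x7},{x2,x4},{x2,x6},{x4,x6},{x6,x7},{x2,x4,x6}}
  A2: {{x2},{x2,x4},{x2,x6},{x2,x4,x6}}
  A3: {{x1},{x1,x5}} {{x6},{x7},{x2,x6},{x4,x6},{x6,x7},{x2,x4,x6}}
  A4: {{x3}} {{x6},{x7},{x2,x6},{x4,x6},{x6,x7},{x2,x4,x6}}
  A5: {{x3}}
  A6: {{x2},{x2,x4},{x2,x6},{x2,x4,x6}} {{x5},{x1,x5}} {{x7},{x6,x7}}
  A12: {{x2,x4},{x2,x6},{x2,x4,x6}}
  A13: {{x6},{x7},{x2,x6},{x4,x6},{x6,x7},{x2,x4,x6}}
  A14: {{x6},{x7},{x2,x6},{x4,x6},{x6,x7},{x2,x4,x6}}
  A16: {{x7},{x6,x7}} {{x2,x4},{x2,x6},{x2,x4,x6}}
  A23: {{x2,x6},{x2,x4,x6}}
  A24: {{x2,x6},{x2,x4,x6}}
  A26: {{x2},{x2,x4},{x2,x6},{x2,x4,x6}}
  A34: {{x6},{x7},{x2,x6},{x4,x6},{x6,x7},{x2,x4,x6}}
  A36: {{x7},{x6,x7}} {{x1,x5}} {{x2,x6},{x2,x4,x6}}
  A45: {{x3}}
  A46: {{x7},{x6,x7}} {{x2,x6},{x2,x4,x6}}
  A123: {{x2,x6},{x2,x4,x6}}
  A124: {{x2,x6},{x2,x4,x6}}
  A126: {{x2,x4},{x2,x6},{x2,x4,x6}}
  A134: {{x6},{x7},{x2,x6},{x4,x6},{x6,x7},{x2,x4,x6}}
  A136: {{x7},{x6,x7}} {{x2,x6},{x2,x4,x6}}
  A146: {{x7},{x6,x7}} {{x2,x6},{x2,x4,x6}}
  A234: {{x2,x6},{x2,x4,x6}}
  A236: {{x2,x6},{x2,x4,x6}}
  A246: {{x2,x6},{x2,x4,x6}}
  A346: {{x7},{x6,x7}} {{x2,x6},{x2,x4,x6}}
  A1234: {{x2,x6},{x2,x4,x6}}
  A1236: {{x2,x6},{x2,x4,x6}}
  A1246: {{x2,x6},{x2,x4,x6}}
  A1346: {{x7},{x6,x7}} {{x2,x6},{x2,x4,x6}}
  A2346: {{x2,x6},{x2,x4,x6}}
  A12346: {{x2,x6},{x2,x4,x6}}
C dims 10,15,13,6; δ0: rk 7, SNF 1^7; δ1: rk 8, SNF 1^8; δ2: rk 5, SNF 1^5
degree 0: 10−7−0 = 3 → Ȟ^0 ≅ Z^3
degree 1: 15−8−7 = 0 → Ȟ^1 ≅ 0
degree 2: 13−5−8 = 0 → Ȟ^2 ≅ 0

Ȟ^0 ≅ Z^3,  Ȟ^1 ≅ 0,  Ȟ^2 ≅ 0


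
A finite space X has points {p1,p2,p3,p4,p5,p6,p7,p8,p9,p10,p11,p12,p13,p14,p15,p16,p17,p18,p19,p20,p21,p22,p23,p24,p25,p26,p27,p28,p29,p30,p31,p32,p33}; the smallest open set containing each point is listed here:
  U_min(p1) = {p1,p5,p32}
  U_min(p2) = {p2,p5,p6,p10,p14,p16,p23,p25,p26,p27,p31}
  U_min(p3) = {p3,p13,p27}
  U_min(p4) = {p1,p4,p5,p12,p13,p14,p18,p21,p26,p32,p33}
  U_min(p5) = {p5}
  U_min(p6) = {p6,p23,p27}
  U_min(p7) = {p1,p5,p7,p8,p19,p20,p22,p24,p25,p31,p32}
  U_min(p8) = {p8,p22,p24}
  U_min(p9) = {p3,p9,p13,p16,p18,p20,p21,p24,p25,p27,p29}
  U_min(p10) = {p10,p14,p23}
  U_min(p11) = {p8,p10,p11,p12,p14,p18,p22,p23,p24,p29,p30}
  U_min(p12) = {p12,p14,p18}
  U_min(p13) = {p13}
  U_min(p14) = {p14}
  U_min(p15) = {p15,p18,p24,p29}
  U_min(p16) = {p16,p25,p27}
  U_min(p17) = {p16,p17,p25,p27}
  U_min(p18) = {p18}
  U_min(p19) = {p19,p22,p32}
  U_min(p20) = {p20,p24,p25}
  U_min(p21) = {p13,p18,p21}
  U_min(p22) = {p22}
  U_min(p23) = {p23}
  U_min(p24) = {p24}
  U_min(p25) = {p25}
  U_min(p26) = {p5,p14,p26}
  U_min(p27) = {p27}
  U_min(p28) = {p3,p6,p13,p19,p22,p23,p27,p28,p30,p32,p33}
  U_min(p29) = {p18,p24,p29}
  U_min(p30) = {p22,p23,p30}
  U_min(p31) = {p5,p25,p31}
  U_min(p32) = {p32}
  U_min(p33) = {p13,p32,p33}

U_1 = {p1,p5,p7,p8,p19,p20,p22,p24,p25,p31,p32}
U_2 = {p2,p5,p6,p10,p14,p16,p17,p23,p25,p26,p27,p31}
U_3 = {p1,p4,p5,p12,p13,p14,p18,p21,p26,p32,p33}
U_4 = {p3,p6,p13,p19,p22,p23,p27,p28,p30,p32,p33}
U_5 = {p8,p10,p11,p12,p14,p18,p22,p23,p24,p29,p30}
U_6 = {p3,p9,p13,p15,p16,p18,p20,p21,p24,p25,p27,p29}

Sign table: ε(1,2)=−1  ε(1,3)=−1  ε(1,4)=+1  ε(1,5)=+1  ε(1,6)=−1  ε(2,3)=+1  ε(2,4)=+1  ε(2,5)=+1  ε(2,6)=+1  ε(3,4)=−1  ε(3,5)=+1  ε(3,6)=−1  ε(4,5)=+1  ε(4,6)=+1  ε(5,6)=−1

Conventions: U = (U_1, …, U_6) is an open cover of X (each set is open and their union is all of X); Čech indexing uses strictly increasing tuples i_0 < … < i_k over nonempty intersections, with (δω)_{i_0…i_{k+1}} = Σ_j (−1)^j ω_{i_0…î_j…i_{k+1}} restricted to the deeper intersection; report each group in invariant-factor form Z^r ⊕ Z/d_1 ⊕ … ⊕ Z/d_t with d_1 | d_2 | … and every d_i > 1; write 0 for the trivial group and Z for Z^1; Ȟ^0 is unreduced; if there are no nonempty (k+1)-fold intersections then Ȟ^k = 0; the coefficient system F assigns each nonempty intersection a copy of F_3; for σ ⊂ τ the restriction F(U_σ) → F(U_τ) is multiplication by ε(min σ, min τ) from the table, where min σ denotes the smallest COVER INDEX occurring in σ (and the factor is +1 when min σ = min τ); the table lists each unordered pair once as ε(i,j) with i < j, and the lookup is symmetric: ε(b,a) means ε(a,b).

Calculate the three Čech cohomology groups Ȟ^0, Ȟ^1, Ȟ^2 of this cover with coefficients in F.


nonempty intersections:
  U12={p5,p25,p31} U13={p1,p5,p32} U14={p19,p22,p32} U15={p8,p22,p24} U16={p20,p24,p25} U23={p5,p14,p26} U24={p6,p23,p27} U25={p10,p14,p23} U26={p16,p25,p27} U34={p13,p32,p33} U35={p12,p14,p18} U36={p13,p18,p21} U45={p22,p23,p30} U46={p3,p13,p27} U56={p18,p24,p29}
  U123={p5} U126={p25} U134={p32} U145={p22} U156={p24} U235={p14} U245={p23} U246={p27} U346={p13} U356={p18}
C dims 6,15,10; δ0: rk_F3 6; δ1: rk_F3 9
Ȟ^0: (6−6)−0=0 ⇒ 0
Ȟ^1: (15−9)−6=0 ⇒ 0
Ȟ^2: (10−0)−9=1 ⇒ Z/3

Ȟ^0 ≅ 0, Ȟ^1 ≅ 0, Ȟ^2 ≅ Z/3


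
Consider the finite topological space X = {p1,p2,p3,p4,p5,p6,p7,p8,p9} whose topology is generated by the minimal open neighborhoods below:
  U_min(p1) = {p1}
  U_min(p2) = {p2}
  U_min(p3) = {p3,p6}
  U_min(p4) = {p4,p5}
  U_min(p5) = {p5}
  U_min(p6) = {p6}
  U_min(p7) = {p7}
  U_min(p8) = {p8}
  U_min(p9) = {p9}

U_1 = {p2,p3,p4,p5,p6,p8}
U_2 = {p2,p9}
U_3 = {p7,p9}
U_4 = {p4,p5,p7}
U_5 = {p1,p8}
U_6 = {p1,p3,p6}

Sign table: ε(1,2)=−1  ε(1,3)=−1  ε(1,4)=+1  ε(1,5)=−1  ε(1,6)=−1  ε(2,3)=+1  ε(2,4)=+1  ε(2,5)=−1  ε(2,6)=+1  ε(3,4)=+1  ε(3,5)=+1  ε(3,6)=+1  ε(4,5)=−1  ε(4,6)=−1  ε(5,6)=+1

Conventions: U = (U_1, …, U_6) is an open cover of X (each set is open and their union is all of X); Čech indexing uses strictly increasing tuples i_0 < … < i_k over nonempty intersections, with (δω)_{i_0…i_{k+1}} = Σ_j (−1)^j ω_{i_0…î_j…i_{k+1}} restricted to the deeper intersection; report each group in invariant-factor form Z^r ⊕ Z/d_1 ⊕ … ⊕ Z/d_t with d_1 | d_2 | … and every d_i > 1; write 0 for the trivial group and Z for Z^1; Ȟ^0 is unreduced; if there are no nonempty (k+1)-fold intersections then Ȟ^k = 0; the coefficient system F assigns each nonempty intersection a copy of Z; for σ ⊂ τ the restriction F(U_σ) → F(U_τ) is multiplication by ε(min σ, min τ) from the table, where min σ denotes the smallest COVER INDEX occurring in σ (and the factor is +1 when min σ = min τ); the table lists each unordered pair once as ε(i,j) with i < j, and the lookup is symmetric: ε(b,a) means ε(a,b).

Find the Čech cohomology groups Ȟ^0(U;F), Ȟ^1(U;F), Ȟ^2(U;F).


Ȟ^0(U;F) ≅ 0, Ȟ^1(U;F) ≅ Z ⊕ Z/2, Ȟ^2(U;F) ≅ 0

nonempty overlaps:
  U12={p2} U14={p4,p5} U15={p8} U16={p3,p6} U23={p9} U34={p7} U56={p1}
C dims 6,7; δ0: rk 6, SNF 1^5·2
degree 0: 6−6−0 = 0 → Ȟ^0 ≅ 0
degree 1: 7−0−6 = 1 plus torsion [2] → Ȟ^1 ≅ Z ⊕ Z/2
degree 2: 0−0−0 = 0 → Ȟ^2 ≅ 0


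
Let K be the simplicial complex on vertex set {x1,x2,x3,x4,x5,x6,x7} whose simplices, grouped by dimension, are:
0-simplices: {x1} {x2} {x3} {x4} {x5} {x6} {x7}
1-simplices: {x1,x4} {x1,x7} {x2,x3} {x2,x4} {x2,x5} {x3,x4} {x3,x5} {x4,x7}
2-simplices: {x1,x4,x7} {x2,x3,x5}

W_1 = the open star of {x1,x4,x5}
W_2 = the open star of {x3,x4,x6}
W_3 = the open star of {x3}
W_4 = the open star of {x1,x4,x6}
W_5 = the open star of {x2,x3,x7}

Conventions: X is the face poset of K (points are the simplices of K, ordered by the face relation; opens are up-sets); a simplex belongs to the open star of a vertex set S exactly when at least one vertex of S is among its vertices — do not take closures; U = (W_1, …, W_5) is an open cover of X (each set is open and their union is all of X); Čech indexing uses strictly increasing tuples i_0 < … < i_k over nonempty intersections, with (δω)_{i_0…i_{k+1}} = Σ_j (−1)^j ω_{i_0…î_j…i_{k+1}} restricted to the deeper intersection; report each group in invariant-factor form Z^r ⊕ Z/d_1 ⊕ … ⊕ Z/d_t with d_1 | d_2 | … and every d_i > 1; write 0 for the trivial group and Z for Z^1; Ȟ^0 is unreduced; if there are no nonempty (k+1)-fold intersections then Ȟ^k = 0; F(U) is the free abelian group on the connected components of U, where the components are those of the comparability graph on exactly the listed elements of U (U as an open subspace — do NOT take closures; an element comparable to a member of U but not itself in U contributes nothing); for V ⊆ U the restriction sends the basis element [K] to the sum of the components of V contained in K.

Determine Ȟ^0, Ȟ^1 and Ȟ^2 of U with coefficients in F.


Ȟ^0(U;F) ≅ Z^2,  Ȟ^1(U;F) ≅ Z,  Ȟ^2(U;F) ≅ 0

intersection data:
  W1={{x1},{x4},{x5},{x1,x4},{x1,x7},{x2,x4},{x2,x5},{x3,x4},{x3,x5},{x4,x7},{x1,x4,x7},{x2,x3,x5}} W2={{x3},{x4},{x6},{x1,x4},{x2,x3},{x2,x4},{x3,x4},{x3,x5},{x4,x7},{x1,x4,x7},{x2,x3,x5}} W3={{x3},{x2,x3},{x3,x4},{x3,x5},{x2,x3,x5}} W4={{x1},{x4},{x6},{x1,x4},{x1,x7},{x2,x4},{x3,x4},{x4,x7},{x1,x4,x7}} W5={{x2},{x3},{x7},{x1,x7},{x2,x3},{x2,x4},{x2,x5},{x3,x4},{x3,x5},{x4,x7},{x1,x4,x7},{x2,x3,x5}}
  W12={{x4},{x1,x4},{x2,x4},{x3,x4},{x3,x5},{x4,x7},{x1,x4,x7},{x2,x3,x5}} W13={{x3,x4},{x3,x5},{x2,x3,x5}} W14={{x1},{x4},{x1,x4},{x1,x7},{x2,x4},{x3,x4},{x4,x7},{x1,x4,x7}} W15={{x1,x7},{x2,x4},{x2,x5},{x3,x4},{x3,x5},{x4,x7},{x1,x4,x7},{x2,x3,x5}} W23={{x3},{x2,x3},{x3,x4},{x3,x5},{x2,x3,x5}} W24={{x4},{x6},{x1,x4},{x2,x4},{x3,x4},{x4,x7},{x1,x4,x7}} W25={{x3},{x2,x3},{x2,x4},{x3,x4},{x3,x5},{x4,x7},{x1,x4,x7},{x2,x3,x5}} W34={{x3,x4}} W35={{x3},{x2,x3},{x3,x4},{x3,x5},{x2,x3,x5}} W45={{x1,x7},{x2,x4},{x3,x4},{x4,x7},{x1,x4,x7}}
  W123={{x3,x4},{x3,x5},{x2,x3,x5}} W124={{x4},{x1,x4},{x2,x4},{x3,x4},{x4,x7},{x1,x4,x7}} W125={{x2,x4},{x3,x4},{x3,x5},{x4,x7},{x1,x4,x7},{x2,x3,x5}} W134={{x3,x4}} W135={{x3,x4},{x3,x5},{x2,x3,x5}} W145={{x1,x7},{x2,x4},{x3,x4},{x4,x7},{x1,x4,x7}} W234={{x3,x4}} W235={{x3},{x2,x3},{x3,x4},{x3,x5},{x2,x3,x5}} W245={{x2,x4},{x3,x4},{x4,x7},{x1,x4,x7}} W345={{x3,x4}}
  W1234={{x3,x4}} W1235={{x3,x4},{x3,x5},{x2,x3,x5}} W1245={{x2,x4},{x3,x4},{x4,x7},{x1,x4,x7}} W1345={{x3,x4}} W2345={{x3,x4}}
  W12345={{x3,x4}}
components per intersection:
  W1: {{x1},{x4},{x1,x4},{x1,x7},{x2,x4},{x3,x4},{x4,x7},{x1,x4,x7}} {{x5},{x2,x5},{x3,x5},{x2,x3,x5}}
  W2: {{x3},{x4},{x1,x4},{x2,x3},{x2,x4},{x3,x4},{x3,x5},{x4,x7},{x1,x4,x7},{x2,x3,x5}} {{x6}}
  W3: {{x3},{x2,x3},{x3,x4},{x3,x5},{x2,x3,x5}}
  W4: {{x1},{x4},{x1,x4},{x1,x7},{x2,x4},{x3,x4},{x4,x7},{x1,x4,x7}} {{x6}}
  W5: {{x2},{x3},{x2,x3},{x2,x4},{x2,x5},{x3,x4},{x3,x5},{x2,x3,x5}} {{x7},{x1,x7},{x4,x7},{x1,x4,x7}}
  W12: {{x4},{x1,x4},{x2,x4},{x3,x4},{x4,x7},{x1,x4,x7}} {{x3,x5},{x2,x3,x5}}
  W13: {{x3,x4}} {{x3,x5},{x2,x3,x5}}
  W14: {{x1},{x4},{x1,x4},{x1,x7},{x2,x4},{x3,x4},{x4,x7},{x1,x4,x7}}
  W15: {{x1,x7},{x4,x7},{x1,x4,x7}} {{x2,x4}} {{x2,x5},{x3,x5},{x2,x3,x5}} {{x3,x4}}
  W23: {{x3},{x2,x3},{x3,x4},{x3,x5},{x2,x3,x5}}
  W24: {{x4},{x1,x4},{x2,x4},{x3,x4},{x4,x7},{x1,x4,x7}} {{x6}}
  W25: {{x3},{x2,x3},{x3,x4},{x3,x5},{x2,x3,x5}} {{x2,x4}} {{x4,x7},{x1,x4,x7}}
  W34: {{x3,x4}}
  W35: {{x3},{x2,x3},{x3,x4},{x3,x5},{x2,x3,x5}}
  W45: {{x1,x7},{x4,x7},{x1,x4,x7}} {{x2,x4}} {{x3,x4}}
  W123: {{x3,x4}} {{x3,x5},{x2,x3,x5}}
  W124: {{x4},{x1,x4},{x2,x4},{x3,x4},{x4,x7},{x1,x4,x7}}
  W125: {{x2,x4}} {{x3,x4}} {{x3,x5},{x2,x3,x5}} {{x4,x7},{x1,x4,x7}}
  W134: {{x3,x4}}
  W135: {{x3,x4}} {{x3,x5},{x2,x3,x5}}
  W145: {{x1,x7},{x4,x7},{x1,x4,x7}} {{x2,x4}} {{x3,x4}}
  W234: {{x3,x4}}
  W235: {{x3},{x2,x3},{x3,x4},{x3,x5},{x2,x3,x5}}
  W245: {{x2,x4}} {{x3,x4}} {{x4,x7},{x1,x4,x7}}
  W345: {{x3,x4}}
  W1234: {{x3,x4}}
  W1235: {{x3,x4}} {{x3,x5},{x2,x3,x5}}
  W1245: {{x2,x4}} {{x3,x4}} {{x4,x7},{x1,x4,x7}}
  W1345: {{x3,x4}}
  W2345: {{x3,x4}}
  W12345: {{x3,x4}}
C dims 9,20,19,8; δ0: rk 7, SNF 1^7; δ1: rk 12, SNF 1^12; δ2: rk 7, SNF 1^7
Ȟ^0 = (9 − 7) − 0 = 2, so Ȟ^0 ≅ Z^2
Ȟ^1 = (20 − 12) − 7 = 1, so Ȟ^1 ≅ Z
Ȟ^2 = (19 − 7) − 12 = 0, so Ȟ^2 ≅ 0


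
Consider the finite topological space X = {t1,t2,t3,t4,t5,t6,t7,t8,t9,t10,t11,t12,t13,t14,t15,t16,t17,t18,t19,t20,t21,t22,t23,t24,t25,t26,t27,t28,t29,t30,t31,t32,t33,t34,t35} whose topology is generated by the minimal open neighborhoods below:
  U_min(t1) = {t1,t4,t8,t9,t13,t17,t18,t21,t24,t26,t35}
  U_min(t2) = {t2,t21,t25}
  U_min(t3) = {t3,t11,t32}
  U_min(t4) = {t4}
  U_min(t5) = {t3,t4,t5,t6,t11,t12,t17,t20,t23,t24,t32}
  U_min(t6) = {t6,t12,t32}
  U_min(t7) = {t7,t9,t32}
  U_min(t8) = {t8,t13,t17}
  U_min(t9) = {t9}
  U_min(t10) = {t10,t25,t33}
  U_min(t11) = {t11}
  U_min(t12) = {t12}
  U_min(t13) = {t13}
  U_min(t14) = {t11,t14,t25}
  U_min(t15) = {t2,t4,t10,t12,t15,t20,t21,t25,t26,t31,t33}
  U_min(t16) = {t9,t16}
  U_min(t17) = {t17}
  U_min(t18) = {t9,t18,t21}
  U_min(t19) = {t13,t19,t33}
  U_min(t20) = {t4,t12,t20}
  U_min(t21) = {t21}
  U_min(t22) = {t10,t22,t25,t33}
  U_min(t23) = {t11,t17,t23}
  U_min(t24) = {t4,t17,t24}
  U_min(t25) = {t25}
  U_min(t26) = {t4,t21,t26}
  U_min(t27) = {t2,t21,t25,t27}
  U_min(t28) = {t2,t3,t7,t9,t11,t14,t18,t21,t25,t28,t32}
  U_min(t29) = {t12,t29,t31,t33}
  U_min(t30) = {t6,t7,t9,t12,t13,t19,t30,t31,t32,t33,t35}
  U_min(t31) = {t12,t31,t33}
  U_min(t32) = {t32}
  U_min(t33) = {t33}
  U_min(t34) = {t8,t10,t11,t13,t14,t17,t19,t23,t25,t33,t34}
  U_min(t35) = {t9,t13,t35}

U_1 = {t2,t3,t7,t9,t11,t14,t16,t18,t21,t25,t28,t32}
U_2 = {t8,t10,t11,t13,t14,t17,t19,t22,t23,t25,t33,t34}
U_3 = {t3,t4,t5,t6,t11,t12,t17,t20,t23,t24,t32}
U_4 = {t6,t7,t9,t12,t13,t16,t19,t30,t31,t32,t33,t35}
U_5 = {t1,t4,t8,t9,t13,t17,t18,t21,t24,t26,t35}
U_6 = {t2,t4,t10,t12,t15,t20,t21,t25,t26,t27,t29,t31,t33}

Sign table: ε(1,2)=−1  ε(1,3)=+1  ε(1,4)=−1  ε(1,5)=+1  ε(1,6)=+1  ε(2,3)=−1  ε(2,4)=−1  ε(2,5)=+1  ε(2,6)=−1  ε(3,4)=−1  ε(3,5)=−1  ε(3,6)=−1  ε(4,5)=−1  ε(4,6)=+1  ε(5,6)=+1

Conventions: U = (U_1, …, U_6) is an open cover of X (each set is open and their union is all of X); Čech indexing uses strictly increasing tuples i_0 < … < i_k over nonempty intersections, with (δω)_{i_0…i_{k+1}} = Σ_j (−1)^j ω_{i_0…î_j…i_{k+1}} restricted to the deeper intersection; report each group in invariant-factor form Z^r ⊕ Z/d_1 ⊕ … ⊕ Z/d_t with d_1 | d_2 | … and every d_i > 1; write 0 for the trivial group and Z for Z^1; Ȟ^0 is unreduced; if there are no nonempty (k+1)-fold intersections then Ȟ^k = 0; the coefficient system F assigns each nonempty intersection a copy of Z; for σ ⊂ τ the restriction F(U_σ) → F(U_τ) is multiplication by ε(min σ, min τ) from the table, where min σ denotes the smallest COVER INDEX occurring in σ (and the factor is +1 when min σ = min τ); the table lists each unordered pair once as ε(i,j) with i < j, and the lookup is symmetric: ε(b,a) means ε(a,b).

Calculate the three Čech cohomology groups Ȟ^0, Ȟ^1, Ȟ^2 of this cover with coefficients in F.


Ȟ^0 ≅ 0, Ȟ^1 ≅ Z/2, Ȟ^2 ≅ Z

nonempty overlaps:
  U12={t11,t14,t25} U13={t3,t11,t32} U14={t7,t9,t16,t32} U15={t9,t18,t21} U16={t2,t21,t25} U23={t11,t17,t23} U24={t13,t19,t33} U25={t8,t13,t17} U26={t10,t25,t33} U34={t6,t12,t32} U35={t4,t17,t24} U36={t4,t12,t20} U45={t9,t13,t35} U46={t12,t31,t33} U56={t4,t21,t26}
  U123={t11} U126={t25} U134={t32} U145={t9} U156={t21} U235={t17} U245={t13} U246={t33} U346={t12} U356={t4}
C dims 6,15,10; δ0: rk 6, SNF 1^5·2; δ1: rk 9, SNF 1^9
degree 0: 6−6−0 = 0 → Ȟ^0 ≅ 0
degree 1: 15−9−6 = 0 plus torsion [2] → Ȟ^1 ≅ Z/2
degree 2: 10−0−9 = 1 → Ȟ^2 ≅ Z


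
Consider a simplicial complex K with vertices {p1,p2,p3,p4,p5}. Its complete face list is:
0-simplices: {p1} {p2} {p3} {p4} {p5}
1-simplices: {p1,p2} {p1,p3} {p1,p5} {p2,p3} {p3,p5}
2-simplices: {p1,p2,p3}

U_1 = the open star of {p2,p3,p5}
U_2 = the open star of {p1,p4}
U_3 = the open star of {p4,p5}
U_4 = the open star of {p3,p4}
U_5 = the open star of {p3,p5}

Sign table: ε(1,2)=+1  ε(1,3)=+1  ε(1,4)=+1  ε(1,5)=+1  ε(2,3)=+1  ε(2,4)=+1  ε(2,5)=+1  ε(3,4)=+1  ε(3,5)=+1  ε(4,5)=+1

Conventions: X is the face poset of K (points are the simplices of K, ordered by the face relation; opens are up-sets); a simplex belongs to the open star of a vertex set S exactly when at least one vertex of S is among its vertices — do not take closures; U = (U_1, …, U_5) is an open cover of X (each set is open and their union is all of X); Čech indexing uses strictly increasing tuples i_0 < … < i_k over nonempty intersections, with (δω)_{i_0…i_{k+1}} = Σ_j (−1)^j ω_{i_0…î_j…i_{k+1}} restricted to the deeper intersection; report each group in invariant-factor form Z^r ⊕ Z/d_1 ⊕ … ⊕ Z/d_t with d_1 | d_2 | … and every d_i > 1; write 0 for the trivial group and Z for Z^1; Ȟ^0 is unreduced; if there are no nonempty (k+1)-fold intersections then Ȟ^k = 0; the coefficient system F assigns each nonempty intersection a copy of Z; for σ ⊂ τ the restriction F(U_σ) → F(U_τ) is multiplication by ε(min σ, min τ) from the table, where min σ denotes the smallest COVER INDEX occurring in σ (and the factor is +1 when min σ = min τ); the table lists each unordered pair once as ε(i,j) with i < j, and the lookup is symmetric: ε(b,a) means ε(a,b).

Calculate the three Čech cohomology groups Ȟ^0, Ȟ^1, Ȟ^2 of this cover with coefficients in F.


nonempty overlaps:
  U1={{p2},{p3},{p5},{p1,p2},{p1,p3},{p1,p5},{p2,p3},{p3,p5},{p1,p2,p3}} U2={{p1},{p4},{p1,p2},{p1,p3},{p1,p5},{p1,p2,p3}} U3={{p4},{p5},{p1,p5},{p3,p5}} U4={{p3},{p4},{p1,p3},{p2,p3},{p3,p5},{p1,p2,p3}} U5={{p3},{p5},{p1,p3},{p1,p5},{p2,p3},{p3,p5},{p1,p2,p3}}
  U12={{p1,p2},{p1,p3},{p1,p5},{p1,p2,p3}} U13={{p5},{p1,p5},{p3,p5}} U14={{p3},{p1,p3},{p2,p3},{p3,p5},{p1,p2,p3}} U15={{p3},{p5},{p1,p3},{p1,p5},{p2,p3},{p3,p5},{p1,p2,p3}} U23={{p4},{p1,p5}} U24={{p4},{p1,p3},{p1,p2,p3}} U25={{p1,p3},{p1,p5},{p1,p2,p3}} U34={{p4},{p3,p5}} U35={{p5},{p1,p5},{p3,p5}} U45={{p3},{p1,p3},{p2,p3},{p3,p5},{p1,p2,p3}}
  U123={{p1,p5}} U124={{p1,p3},{p1,p2,p3}} U125={{p1,p3},{p1,p5},{p1,p2,p3}} U134={{p3,p5}} U135={{p5},{p1,p5},{p3,p5}} U145={{p3},{p1,p3},{p2,p3},{p3,p5},{p1,p2,p3}} U234={{p4}} U235={{p1,p5}} U245={{p1,p3},{p1,p2,p3}} U345={{p3,p5}}
  U1235={{p1,p5}} U1245={{p1,p3},{p1,p2,p3}} U1345={{p3,p5}}
C dims 5,10,10,3; δ0: rk 4, SNF 1^4; δ1: rk 6, SNF 1^6; δ2: rk 3, SNF 1^3
degree 0: 5−4−0 = 1 → Ȟ^0 ≅ Z
degree 1: 10−6−4 = 0 → Ȟ^1 ≅ 0
degree 2: 10−3−6 = 1 → Ȟ^2 ≅ Z

Ȟ^0(U;F) ≅ Z, Ȟ^1(U;F) ≅ 0, Ȟ^2(U;F) ≅ Z


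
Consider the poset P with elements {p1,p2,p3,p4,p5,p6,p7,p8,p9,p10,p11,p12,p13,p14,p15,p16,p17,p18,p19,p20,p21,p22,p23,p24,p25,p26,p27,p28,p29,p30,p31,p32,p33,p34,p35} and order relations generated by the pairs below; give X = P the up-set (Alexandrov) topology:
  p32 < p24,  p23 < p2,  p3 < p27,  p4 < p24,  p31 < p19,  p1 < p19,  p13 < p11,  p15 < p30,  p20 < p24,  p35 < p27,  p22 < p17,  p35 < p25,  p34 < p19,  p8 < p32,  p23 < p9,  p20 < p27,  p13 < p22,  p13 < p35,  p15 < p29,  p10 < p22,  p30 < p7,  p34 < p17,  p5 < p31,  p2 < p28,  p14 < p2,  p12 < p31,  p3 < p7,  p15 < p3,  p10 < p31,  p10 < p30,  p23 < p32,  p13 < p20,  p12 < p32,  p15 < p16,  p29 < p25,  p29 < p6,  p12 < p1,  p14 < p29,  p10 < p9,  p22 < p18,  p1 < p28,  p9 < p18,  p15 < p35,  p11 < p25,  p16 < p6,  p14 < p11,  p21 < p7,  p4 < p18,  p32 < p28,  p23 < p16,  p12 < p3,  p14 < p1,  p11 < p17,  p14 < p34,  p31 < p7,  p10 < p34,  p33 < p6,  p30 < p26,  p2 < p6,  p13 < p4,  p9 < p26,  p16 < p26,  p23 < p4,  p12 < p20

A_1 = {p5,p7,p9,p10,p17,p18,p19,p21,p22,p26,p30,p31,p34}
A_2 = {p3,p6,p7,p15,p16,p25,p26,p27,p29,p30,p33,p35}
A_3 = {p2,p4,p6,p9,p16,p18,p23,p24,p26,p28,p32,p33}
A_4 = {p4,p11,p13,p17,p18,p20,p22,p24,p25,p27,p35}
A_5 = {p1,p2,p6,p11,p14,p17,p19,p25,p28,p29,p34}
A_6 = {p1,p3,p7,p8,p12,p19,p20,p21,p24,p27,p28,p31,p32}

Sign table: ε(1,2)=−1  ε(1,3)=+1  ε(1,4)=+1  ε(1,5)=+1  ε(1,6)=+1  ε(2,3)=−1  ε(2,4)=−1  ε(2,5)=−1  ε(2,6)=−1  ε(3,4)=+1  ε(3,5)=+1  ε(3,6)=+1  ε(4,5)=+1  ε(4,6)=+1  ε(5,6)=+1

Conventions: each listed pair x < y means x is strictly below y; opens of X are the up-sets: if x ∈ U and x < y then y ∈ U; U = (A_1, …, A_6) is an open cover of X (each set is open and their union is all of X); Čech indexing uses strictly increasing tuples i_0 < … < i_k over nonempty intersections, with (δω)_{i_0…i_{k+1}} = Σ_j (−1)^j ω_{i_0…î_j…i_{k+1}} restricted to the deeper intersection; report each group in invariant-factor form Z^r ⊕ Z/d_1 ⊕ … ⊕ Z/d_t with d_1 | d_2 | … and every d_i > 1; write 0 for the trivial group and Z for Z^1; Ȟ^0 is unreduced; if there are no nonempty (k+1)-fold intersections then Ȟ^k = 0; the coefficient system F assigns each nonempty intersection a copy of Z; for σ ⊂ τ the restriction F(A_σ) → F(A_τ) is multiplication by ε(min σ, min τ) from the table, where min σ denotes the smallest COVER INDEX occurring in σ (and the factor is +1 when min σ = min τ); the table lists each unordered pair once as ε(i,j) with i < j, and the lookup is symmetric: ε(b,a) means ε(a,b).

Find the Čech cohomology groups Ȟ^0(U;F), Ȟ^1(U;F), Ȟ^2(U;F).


Ȟ^0(U;F) ≅ Z, Ȟ^1(U;F) ≅ 0 and Ȟ^2(U;F) ≅ Z/2

intersection data:
  A12={p7,p26,p30} A13={p9,p18,p26} A14={p17,p18,p22} A15={p17,p19,p34} A16={p7,p19,p21,p31} A23={p6,p16,p26,p33} A24={p25,p27,p35} A25={p6,p25,p29} A26={p3,p7,p27} A34={p4,p18,p24} A35={p2,p6,p28} A36={p24,p28,p32} A45={p11,p17,p25} A46={p20,p24,p27} A56={p1,p19,p28}
  A123={p26} A126={p7} A134={p18} A145={p17} A156={p19} A235={p6} A245={p25} A246={p27} A346={p24} A356={p28}
C dims 6,15,10; δ0: rk 5, SNF 1^5; δ1: rk 10, SNF 1^9·2
Ȟ^0 = (6 − 5) − 0 = 1, so Ȟ^0 ≅ Z
Ȟ^1 = (15 − 10) − 5 = 0, so Ȟ^1 ≅ 0
Ȟ^2 = (10 − 0) − 10 = 0 plus torsion [2], so Ȟ^2 ≅ Z/2


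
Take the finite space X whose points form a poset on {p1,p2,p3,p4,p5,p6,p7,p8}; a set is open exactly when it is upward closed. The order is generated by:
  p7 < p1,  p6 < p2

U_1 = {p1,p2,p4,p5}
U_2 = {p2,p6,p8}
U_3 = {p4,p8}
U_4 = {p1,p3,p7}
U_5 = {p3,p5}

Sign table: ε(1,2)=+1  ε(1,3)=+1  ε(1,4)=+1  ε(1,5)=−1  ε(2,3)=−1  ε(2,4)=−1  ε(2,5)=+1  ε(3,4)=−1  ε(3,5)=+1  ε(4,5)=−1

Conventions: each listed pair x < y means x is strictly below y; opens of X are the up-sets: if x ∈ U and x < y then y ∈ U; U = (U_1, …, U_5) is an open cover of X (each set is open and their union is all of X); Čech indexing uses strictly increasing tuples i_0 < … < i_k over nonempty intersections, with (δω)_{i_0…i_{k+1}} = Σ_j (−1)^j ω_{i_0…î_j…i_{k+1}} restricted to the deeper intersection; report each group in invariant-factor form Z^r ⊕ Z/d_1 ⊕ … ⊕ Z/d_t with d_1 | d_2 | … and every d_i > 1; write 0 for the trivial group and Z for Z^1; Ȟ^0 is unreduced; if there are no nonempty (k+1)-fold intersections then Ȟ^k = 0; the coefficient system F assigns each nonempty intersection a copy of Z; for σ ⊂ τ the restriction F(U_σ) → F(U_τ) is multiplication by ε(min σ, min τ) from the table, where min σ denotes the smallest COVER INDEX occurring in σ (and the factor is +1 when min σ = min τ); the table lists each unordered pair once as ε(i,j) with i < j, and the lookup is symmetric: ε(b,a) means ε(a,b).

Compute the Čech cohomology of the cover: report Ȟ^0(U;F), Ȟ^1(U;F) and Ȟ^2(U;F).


Ȟ^0 = 0; Ȟ^1 = Z ⊕ Z/2; Ȟ^2 = 0

nonempty overlaps:
  U12={p2} U13={p4} U14={p1} U15={p5} U23={p8} U45={p3}
C dims 5,6; δ0: rk 5, SNF 1^4·2
degree 0: 5−5−0 = 0 → Ȟ^0 ≅ 0
degree 1: 6−0−5 = 1 plus torsion [2] → Ȟ^1 ≅ Z ⊕ Z/2
degree 2: 0−0−0 = 0 → Ȟ^2 ≅ 0


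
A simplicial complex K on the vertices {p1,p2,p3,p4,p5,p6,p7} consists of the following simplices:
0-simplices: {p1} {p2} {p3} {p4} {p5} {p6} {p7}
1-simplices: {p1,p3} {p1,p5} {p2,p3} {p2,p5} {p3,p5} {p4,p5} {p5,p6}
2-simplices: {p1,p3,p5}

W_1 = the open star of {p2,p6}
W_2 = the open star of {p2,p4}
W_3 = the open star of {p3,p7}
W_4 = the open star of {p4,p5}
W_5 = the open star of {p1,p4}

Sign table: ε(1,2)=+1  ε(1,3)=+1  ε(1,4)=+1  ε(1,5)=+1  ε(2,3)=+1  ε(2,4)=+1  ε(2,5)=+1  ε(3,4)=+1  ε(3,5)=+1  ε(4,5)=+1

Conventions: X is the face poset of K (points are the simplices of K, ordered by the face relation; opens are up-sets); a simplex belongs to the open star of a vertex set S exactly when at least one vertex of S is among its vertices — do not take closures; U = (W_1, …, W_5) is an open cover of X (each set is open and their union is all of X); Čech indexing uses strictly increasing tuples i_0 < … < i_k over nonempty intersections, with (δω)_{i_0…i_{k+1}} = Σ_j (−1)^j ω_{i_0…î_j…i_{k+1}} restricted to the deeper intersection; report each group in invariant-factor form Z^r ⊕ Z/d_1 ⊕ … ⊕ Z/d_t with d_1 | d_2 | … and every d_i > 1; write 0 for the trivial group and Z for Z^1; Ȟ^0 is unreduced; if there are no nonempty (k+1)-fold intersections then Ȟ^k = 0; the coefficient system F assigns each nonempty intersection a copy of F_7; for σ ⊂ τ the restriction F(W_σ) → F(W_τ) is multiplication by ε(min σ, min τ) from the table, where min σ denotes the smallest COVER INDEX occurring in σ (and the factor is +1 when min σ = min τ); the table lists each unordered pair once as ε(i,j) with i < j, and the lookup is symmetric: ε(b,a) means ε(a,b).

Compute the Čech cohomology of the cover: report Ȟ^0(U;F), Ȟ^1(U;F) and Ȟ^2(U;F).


nerve of the cover:
  W1={{p2},{p6},{p2,p3},{p2,p5},{p5,p6}} W2={{p2},{p4},{p2,p3},{p2,p5},{p4,p5}} W3={{p3},{p7},{p1,p3},{p2,p3},{p3,p5},{p1,p3,p5}} W4={{p4},{p5},{p1,p5},{p2,p5},{p3,p5},{p4,p5},{p5,p6},{p1,p3,p5}} W5={{p1},{p4},{p1,p3},{p1,p5},{p4,p5},{p1,p3,p5}}
  W12={{p2},{p2,p3},{p2,p5}} W13={{p2,p3}} W14={{p2,p5},{p5,p6}} W23={{p2,p3}} W24={{p4},{p2,p5},{p4,p5}} W25={{p4},{p4,p5}} W34={{p3,p5},{p1,p3,p5}} W35={{p1,p3},{p1,p3,p5}} W45={{p4},{p1,p5},{p4,p5},{p1,p3,p5}}
  W123={{p2,p3}} W124={{p2,p5}} W245={{p4},{p4,p5}} W345={{p1,p3,p5}}
C dims 5,9,4; δ0: rk_F7 4; δ1: rk_F7 4
Ȟ^0 = (5 − 4) − 0 = 1, so Ȟ^0 ≅ Z/7
Ȟ^1 = (9 − 4) − 4 = 1, so Ȟ^1 ≅ Z/7
Ȟ^2 = (4 − 0) − 4 = 0, so Ȟ^2 ≅ 0

Ȟ^0(U;F) ≅ Z/7; Ȟ^1(U;F) ≅ Z/7; Ȟ^2(U;F) ≅ 0


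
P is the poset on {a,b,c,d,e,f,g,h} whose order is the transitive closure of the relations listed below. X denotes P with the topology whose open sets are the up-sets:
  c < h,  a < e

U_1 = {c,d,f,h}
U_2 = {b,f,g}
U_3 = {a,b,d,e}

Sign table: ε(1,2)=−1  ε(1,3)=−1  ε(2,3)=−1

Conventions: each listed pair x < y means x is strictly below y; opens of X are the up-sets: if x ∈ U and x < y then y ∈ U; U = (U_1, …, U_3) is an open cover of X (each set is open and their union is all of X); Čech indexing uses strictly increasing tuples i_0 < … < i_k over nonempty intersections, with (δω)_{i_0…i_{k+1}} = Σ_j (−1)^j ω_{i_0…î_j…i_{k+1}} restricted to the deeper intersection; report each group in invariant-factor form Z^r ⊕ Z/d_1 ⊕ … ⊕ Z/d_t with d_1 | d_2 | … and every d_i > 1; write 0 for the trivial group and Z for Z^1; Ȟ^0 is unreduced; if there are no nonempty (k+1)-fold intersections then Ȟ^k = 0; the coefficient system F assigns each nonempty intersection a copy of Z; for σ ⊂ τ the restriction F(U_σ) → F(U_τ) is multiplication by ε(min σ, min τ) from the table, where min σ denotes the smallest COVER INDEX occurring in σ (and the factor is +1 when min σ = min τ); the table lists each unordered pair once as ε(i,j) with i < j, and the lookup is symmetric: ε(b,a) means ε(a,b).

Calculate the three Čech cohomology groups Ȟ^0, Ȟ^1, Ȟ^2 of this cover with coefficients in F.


nonempty overlaps:
  U12={f} U13={d} U23={b}
C dims 3,3; δ0: rk 3, SNF 1^2·2
degree 0: 3−3−0 = 0 → Ȟ^0 ≅ 0
degree 1: 3−0−3 = 0 plus torsion [2] → Ȟ^1 ≅ Z/2
degree 2: 0−0−0 = 0 → Ȟ^2 ≅ 0

Ȟ^0 ≅ 0; Ȟ^1 ≅ Z/2; Ȟ^2 ≅ 0


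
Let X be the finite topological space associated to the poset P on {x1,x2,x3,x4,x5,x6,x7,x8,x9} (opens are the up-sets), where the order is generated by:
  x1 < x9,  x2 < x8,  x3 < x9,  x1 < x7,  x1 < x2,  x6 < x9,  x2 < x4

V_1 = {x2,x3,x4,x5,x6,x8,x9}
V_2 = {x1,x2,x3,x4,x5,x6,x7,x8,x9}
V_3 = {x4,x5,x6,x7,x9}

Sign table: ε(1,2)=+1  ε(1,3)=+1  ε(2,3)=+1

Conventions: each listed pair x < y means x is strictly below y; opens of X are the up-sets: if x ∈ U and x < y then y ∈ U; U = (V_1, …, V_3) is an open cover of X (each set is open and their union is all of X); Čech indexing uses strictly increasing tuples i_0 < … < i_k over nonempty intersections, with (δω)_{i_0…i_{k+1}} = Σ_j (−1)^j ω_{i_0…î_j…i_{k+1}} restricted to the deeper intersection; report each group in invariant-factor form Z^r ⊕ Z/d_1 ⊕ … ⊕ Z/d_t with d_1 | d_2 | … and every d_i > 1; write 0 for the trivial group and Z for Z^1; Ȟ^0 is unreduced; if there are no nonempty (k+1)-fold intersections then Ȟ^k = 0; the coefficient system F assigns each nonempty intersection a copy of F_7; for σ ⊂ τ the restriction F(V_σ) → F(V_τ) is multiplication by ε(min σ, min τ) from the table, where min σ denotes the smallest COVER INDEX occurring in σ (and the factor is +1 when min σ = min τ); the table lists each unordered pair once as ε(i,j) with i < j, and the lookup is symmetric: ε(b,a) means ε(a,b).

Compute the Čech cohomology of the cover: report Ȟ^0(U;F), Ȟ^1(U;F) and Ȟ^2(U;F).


nonempty intersections:
  V12={x2,x3,x4,x5,x6,x8,x9} V13={x4,x5,x6,x9} V23={x4,x5,x6,x7,x9}
  V123={x4,x5,x6,x9}
C dims 3,3,1; δ0: rk_F7 2; δ1: rk_F7 1
Ȟ^0: (3−2)−0=1 ⇒ Z/7
Ȟ^1: (3−1)−2=0 ⇒ 0
Ȟ^2: (1−0)−1=0 ⇒ 0

Ȟ^0 ≅ Z/7; Ȟ^1 ≅ 0; Ȟ^2 ≅ 0


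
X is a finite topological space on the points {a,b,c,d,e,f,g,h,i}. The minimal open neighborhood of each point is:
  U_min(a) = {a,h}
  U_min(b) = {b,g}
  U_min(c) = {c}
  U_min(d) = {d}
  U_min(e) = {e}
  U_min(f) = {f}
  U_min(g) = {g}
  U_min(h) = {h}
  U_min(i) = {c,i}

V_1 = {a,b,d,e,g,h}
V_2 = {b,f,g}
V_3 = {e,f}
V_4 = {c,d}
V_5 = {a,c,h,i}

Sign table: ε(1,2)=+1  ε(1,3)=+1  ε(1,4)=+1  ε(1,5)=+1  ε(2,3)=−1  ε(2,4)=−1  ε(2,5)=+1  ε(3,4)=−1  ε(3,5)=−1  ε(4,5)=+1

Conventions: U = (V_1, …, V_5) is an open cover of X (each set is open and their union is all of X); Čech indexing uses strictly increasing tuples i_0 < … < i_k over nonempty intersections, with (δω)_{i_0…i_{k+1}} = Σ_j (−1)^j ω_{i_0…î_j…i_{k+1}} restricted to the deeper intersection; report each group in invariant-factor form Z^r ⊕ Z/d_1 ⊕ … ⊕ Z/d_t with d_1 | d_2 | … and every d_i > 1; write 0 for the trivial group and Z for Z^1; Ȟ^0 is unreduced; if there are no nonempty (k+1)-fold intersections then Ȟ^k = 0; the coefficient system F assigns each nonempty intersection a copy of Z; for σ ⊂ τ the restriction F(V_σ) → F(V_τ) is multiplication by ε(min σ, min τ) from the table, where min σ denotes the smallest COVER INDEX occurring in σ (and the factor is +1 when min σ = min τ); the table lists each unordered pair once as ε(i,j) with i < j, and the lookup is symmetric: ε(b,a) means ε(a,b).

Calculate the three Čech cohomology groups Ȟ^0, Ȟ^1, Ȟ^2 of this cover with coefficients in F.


Ȟ^0 ≅ 0; Ȟ^1 ≅ Z ⊕ Z/2; Ȟ^2 ≅ 0

cover nerve:
  V12={b,g} V13={e} V14={d} V15={a,h} V23={f} V45={c}
C dims 5,6; δ0: rk 5, SNF 1^4·2
Ȟ^0: (5−5)−0=0 ⇒ 0
Ȟ^1: (6−0)−5=1 plus torsion [2] ⇒ Z ⊕ Z/2
Ȟ^2: (0−0)−0=0 ⇒ 0


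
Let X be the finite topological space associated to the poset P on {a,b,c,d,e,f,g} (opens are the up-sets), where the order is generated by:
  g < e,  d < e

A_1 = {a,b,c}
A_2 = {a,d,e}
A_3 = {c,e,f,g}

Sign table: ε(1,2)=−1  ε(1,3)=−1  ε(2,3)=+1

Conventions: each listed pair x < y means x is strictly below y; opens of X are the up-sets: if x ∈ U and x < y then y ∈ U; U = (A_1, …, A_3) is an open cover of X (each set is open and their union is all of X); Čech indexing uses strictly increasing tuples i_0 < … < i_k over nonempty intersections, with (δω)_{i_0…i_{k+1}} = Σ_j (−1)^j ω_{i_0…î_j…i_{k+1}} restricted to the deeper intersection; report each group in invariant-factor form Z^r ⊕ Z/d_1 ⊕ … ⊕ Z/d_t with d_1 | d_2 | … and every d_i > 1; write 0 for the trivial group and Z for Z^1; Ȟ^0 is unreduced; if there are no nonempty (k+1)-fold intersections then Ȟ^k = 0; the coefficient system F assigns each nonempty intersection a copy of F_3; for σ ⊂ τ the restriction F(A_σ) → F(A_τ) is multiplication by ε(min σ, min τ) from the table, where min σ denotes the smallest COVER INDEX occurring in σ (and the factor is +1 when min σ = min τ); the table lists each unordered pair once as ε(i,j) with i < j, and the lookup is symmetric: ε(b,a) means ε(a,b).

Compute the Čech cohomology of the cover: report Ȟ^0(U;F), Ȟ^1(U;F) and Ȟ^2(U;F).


Ȟ^0(U;F) ≅ Z/3, Ȟ^1(U;F) ≅ Z/3, Ȟ^2(U;F) ≅ 0

nonempty intersections:
  A12={a} A13={c} A23={e}
C dims 3,3; δ0: rk_F3 2
Ȟ^0: (3−2)−0=1 ⇒ Z/3
Ȟ^1: (3−0)−2=1 ⇒ Z/3
Ȟ^2: (0−0)−0=0 ⇒ 0


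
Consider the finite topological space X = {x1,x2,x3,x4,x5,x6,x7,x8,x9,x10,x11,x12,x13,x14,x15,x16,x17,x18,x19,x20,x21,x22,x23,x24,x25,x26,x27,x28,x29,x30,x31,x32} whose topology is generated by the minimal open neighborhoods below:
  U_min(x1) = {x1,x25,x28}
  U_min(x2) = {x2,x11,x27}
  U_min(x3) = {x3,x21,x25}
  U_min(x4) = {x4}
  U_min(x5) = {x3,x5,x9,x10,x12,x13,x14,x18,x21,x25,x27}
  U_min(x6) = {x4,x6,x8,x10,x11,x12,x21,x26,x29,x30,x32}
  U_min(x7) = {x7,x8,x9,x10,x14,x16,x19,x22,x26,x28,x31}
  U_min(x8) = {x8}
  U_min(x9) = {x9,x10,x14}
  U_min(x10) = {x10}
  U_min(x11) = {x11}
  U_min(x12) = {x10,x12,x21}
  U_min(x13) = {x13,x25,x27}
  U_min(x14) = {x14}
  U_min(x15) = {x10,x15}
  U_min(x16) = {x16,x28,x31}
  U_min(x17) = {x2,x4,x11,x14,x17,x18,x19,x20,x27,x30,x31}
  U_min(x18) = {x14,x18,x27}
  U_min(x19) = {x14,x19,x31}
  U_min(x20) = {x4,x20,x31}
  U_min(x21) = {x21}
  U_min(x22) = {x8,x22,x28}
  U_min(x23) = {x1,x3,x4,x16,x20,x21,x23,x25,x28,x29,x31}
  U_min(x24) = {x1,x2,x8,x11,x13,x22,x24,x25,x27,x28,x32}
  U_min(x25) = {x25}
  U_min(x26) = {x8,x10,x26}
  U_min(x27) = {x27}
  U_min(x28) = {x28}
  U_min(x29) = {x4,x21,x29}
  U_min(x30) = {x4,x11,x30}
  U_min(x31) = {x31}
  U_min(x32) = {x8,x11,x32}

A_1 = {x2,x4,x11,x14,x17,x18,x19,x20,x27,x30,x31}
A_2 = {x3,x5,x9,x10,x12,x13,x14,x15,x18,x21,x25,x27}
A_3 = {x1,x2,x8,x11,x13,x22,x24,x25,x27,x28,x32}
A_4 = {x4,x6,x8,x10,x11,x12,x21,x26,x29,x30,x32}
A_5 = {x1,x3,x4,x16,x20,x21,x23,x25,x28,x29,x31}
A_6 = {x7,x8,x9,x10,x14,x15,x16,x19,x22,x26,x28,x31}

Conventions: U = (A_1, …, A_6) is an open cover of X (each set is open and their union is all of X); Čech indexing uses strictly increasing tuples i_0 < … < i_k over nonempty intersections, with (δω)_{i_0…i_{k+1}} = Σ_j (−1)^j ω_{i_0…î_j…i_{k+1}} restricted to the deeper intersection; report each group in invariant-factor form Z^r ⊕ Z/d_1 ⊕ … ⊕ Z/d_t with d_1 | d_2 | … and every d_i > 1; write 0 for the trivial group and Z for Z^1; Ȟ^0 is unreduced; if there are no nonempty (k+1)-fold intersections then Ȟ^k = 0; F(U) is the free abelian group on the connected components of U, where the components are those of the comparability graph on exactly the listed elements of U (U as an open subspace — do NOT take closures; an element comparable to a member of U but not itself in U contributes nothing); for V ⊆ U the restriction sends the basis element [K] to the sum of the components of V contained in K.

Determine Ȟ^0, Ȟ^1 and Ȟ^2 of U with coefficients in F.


Ȟ^0(U;F) ≅ Z; Ȟ^1(U;F) ≅ 0; Ȟ^2(U;F) ≅ Z/2

nerve simplices:
  A12={x14,x18,x27} A13={x2,x11,x27} A14={x4,x11,x30} A15={x4,x20,x31} A16={x14,x19,x31} A23={x13,x25,x27} A24={x10,x12,x21} A25={x3,x21,x25} A26={x9,x10,x14,x15} A34={x8,x11,x32} A35={x1,x25,x28} A36={x8,x22,x28} A45={x4,x21,x29} A46={x8,x10,x26} A56={x16,x28,x31}
  A123={x27} A126={x14} A134={x11} A145={x4} A156={x31} A235={x25} A245={x21} A246={x10} A346={x8} A356={x28}
components per intersection:
  A1: {x2,x4,x11,x14,x17,x18,x19,x20,x27,x30,x31}
  A2: {x3,x5,x9,x10,x12,x13,x14,x15,x18,x21,x25,x27}
  A3: {x1,x2,x8,x11,x13,x22,x24,x25,x27,x28,x32}
  A4: {x4,x6,x8,x10,x11,x12,x21,x26,x29,x30,x32}
  A5: {x1,x3,x4,x16,x20,x21,x23,x25,x28,x29,x31}
  A6: {x7,x8,x9,x10,x14,x15,x16,x19,x22,x26,x28,x31}
  A12: {x14,x18,x27}
  A13: {x2,x11,x27}
  A14: {x4,x11,x30}
  A15: {x4,x20,x31}
  A16: {x14,x19,x31}
  A23: {x13,x25,x27}
  A24: {x10,x12,x21}
  A25: {x3,x21,x25}
  A26: {x9,x10,x14,x15}
  A34: {x8,x11,x32}
  A35: {x1,x25,x28}
  A36: {x8,x22,x28}
  A45: {x4,x21,x29}
  A46: {x8,x10,x26}
  A56: {x16,x28,x31}
  A123: {x27}
  A126: {x14}
  A134: {x11}
  A145: {x4}
  A156: {x31}
  A235: {x25}
  A245: {x21}
  A246: {x10}
  A346: {x8}
  A356: {x28}
C dims 6,15,10; δ0: rk 5, SNF 1^5; δ1: rk 10, SNF 1^9·2
degree 0: 6−5−0 = 1 → Ȟ^0 ≅ Z
degree 1: 15−10−5 = 0 → Ȟ^1 ≅ 0
degree 2: 10−0−10 = 0 plus torsion [2] → Ȟ^2 ≅ Z/2
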